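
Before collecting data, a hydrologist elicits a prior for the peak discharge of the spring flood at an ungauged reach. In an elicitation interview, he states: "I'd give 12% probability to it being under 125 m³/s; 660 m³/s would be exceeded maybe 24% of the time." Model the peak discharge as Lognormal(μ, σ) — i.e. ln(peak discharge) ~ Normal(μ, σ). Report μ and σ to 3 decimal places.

μ ≈ 5.868, σ ≈ 0.884

If T ~ Lognormal(μ,σ) then ln T ~ Normal(μ,σ), so the p-quantile of ln T is μ + z_p·σ.
ln(125) = 4.828 and ln(660) = 6.492; z_{0.12} = -1.175, z_{0.76} = 0.7063.
σ = (6.492 − 4.828)/(0.7063 − (-1.175)) = 0.884.
μ = 4.828 − (-1.175)·0.884 = 5.868.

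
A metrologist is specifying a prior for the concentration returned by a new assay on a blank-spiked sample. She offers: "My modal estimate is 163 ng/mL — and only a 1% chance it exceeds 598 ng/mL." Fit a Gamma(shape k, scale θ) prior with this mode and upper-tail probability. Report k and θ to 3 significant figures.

Gamma(k,θ) with k>1 has mode (k−1)θ, so θ = 163/(k−1).
Need P(X < 598) = 0.99 with θ tied to k this way. Start at k = 2, θ = 163: P(X<598) ≈ 0.881.
Too low — raise k to concentrate. Iterating converges to k ≈ 3.53.
Then θ = 163/(3.53−1) ≈ 64.4.

k ≈ 3.53, θ ≈ 64.4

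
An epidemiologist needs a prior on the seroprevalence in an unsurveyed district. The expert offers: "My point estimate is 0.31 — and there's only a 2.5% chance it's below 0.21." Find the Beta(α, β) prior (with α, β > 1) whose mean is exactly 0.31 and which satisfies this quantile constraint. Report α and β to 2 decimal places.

With mean 0.31 fixed, write α = 0.31s, β = 0.69s where s = α+β.
Need P(θ < 0.21) = 0.025 under Beta(0.31s, 0.69s). Normal approximation: (q−m)/√(m(1−m)/s) ≈ z_{0.025} = -1.96, so s ≈ 0.31·0.69·(-1.96)²/(0.21−0.31)² = 82.2.
At s = 82.2: P(θ<0.21) ≈ 0.019. Adjusting to match 0.025 gives s ≈ 73.08.
So α = 0.31·73.08 ≈ 22.65, β = 0.69·73.08 ≈ 50.42.

α ≈ 22.65, β ≈ 50.42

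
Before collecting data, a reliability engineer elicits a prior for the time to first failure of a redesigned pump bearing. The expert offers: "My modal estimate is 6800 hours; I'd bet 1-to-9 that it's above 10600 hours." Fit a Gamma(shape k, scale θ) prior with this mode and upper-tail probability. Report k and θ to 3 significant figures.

k ≈ 10.5, θ ≈ 716

Gamma(k,θ) with k>1 has mode (k−1)θ, so θ = 6800/(k−1).
Need P(X < 10600) = 0.9 with θ tied to k this way. Start at k = 2, θ = 6800: P(X<10600) ≈ 0.462.
Too low — raise k to concentrate. Iterating converges to k ≈ 10.5.
Then θ = 6800/(10.5−1) ≈ 716.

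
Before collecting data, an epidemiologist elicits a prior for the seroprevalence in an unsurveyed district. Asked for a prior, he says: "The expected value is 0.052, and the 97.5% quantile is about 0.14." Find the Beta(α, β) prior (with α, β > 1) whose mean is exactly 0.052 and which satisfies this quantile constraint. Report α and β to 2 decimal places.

α ≈ 2.00, β ≈ 36.44

With mean 0.052 fixed, write α = 0.052s, β = 0.948s where s = α+β.
Need P(θ < 0.14) = 0.975 under Beta(0.052s, 0.948s). Normal approximation: (q−m)/√(m(1−m)/s) ≈ z_{0.975} = 1.96, so s ≈ 0.052·0.948·(1.96)²/(0.14−0.052)² = 24.5.
At s = 24.5: P(θ<0.14) ≈ 0.951. Adjusting to match 0.975 gives s ≈ 38.43.
So α = 0.052·38.43 ≈ 2.00, β = 0.948·38.43 ≈ 36.44.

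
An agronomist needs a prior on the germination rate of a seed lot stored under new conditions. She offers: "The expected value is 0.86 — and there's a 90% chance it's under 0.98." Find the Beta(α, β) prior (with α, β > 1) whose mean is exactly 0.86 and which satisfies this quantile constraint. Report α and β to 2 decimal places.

α ≈ 6.77, β ≈ 1.10

With mean 0.86 fixed, write α = 0.86s, β = 0.14s where s = α+β.
Need P(θ < 0.98) = 0.9 under Beta(0.86s, 0.14s). Normal approximation: (q−m)/√(m(1−m)/s) ≈ z_{0.9} = 1.28, so s ≈ 0.86·0.14·(1.28)²/(0.98−0.86)² = 13.7.
At s = 13.7: P(θ<0.98) ≈ 0.969. Adjusting to match 0.9 gives s ≈ 7.87.
So α = 0.86·7.87 ≈ 6.77, β = 0.14·7.87 ≈ 1.10.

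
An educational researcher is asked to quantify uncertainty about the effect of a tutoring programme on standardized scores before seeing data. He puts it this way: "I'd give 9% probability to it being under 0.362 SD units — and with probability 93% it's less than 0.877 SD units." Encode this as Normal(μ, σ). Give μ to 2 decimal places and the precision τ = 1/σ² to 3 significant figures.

The p-quantile of Normal(μ,σ) is μ + z_p·σ, with z_{0.09} = -1.341 and z_{0.93} = 1.476.
Eliminate σ: μ = (z₂·x₁ − z₁·x₂)/(z₂ − z₁) = (1.476·0.362 − (-1.341)·0.877)/2.817 = 0.61.
Then σ = (x₂ − x₁)/(z₂ − z₁) = (0.877 − 0.362)/2.817 = 0.18.
Precision τ = 1/σ² = 1/0.1828² = 29.9.

μ = 0.61, τ = 29.9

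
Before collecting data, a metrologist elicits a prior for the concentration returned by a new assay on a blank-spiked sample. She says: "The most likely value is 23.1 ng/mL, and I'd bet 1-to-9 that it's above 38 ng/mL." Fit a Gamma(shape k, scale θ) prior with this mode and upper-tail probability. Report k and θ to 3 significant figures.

k ≈ 8.61, θ ≈ 3.04

Gamma(k,θ) with k>1 has mode (k−1)θ, so θ = 23.1/(k−1).
Need P(X < 38) = 0.9 with θ tied to k this way. Start at k = 2, θ = 23.1: P(X<38) ≈ 0.489.
Too low — raise k to concentrate. Iterating converges to k ≈ 8.61.
Then θ = 23.1/(8.61−1) ≈ 3.04.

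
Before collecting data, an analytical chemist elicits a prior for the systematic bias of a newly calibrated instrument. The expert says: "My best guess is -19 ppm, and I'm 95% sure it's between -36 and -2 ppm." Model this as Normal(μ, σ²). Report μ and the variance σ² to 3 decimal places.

A symmetric 95% interval runs μ ± z·σ with z = 1.96.
Half-width = 17, so σ = 17/1.96 = 8.6736 and σ² = 75.232.
μ is the stated best guess, -19.000.

μ = -19.000, σ² = 75.232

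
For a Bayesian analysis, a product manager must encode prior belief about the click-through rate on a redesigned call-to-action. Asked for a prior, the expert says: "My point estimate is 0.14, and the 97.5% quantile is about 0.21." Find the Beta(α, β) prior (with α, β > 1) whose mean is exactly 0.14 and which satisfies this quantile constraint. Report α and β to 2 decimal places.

With mean 0.14 fixed, write α = 0.14s, β = 0.86s where s = α+β.
Need P(θ < 0.21) = 0.975 under Beta(0.14s, 0.86s). Normal approximation: (q−m)/√(m(1−m)/s) ≈ z_{0.975} = 1.96, so s ≈ 0.14·0.86·(1.96)²/(0.21−0.14)² = 94.4.
At s = 94.4: P(θ<0.21) ≈ 0.965. Adjusting to match 0.975 gives s ≈ 111.16.
So α = 0.14·111.16 ≈ 15.56, β = 0.86·111.16 ≈ 95.60.

α ≈ 15.56, β ≈ 95.60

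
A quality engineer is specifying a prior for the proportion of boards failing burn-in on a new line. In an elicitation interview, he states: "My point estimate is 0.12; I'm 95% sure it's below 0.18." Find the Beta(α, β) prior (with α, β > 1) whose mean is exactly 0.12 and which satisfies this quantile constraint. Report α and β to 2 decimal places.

With mean 0.12 fixed, write α = 0.12s, β = 0.88s where s = α+β.
Need P(θ < 0.18) = 0.95 under Beta(0.12s, 0.88s). Normal approximation: (q−m)/√(m(1−m)/s) ≈ z_{0.95} = 1.64, so s ≈ 0.12·0.88·(1.64)²/(0.18−0.12)² = 79.4.
At s = 79.4: P(θ<0.18) ≈ 0.939. Adjusting to match 0.95 gives s ≈ 91.38.
So α = 0.12·91.38 ≈ 10.97, β = 0.88·91.38 ≈ 80.41.

α ≈ 10.97, β ≈ 80.41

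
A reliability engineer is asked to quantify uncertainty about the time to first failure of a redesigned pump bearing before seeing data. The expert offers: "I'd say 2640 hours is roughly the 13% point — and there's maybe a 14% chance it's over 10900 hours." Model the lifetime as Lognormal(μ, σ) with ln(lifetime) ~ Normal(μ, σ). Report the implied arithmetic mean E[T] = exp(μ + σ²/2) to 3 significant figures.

If T ~ Lognormal(μ,σ) then ln T ~ Normal(μ,σ), so the p-quantile of ln T is μ + z_p·σ.
ln(2640) = 7.879 and ln(10900) = 9.297; z_{0.13} = -1.126, z_{0.86} = 1.08.
σ = (9.297 − 7.879)/(1.08 − (-1.126)) = 0.643.
μ = 7.879 − (-1.126)·0.643 = 8.602.
E[T] = exp(μ + σ²/2) = exp(8.602 + 0.2065) = 6690 hours.

E[T] ≈ 6690 hours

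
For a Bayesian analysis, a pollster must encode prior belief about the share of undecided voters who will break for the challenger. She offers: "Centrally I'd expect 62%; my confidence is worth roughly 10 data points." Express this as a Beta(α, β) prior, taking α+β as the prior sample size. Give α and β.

Under the effective-sample-size interpretation, Beta(α, β) has prior mean α/(α+β) and prior sample size α+β.
So α+β = 10 and α/(α+β) = 0.62, giving α = 0.62·10 = 6.2 and β = 10 − 6.2 = 3.8.

α = 6.2, β = 3.8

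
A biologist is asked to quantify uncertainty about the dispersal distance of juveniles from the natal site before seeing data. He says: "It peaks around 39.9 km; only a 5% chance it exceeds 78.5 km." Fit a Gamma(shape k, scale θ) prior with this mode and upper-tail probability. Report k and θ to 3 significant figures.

Gamma(k,θ) with k>1 has mode (k−1)θ, so θ = 39.9/(k−1).
Need P(X < 78.5) = 0.95 with θ tied to k this way. Start at k = 2, θ = 39.9: P(X<78.5) ≈ 0.585.
Too low — raise k to concentrate. Iterating converges to k ≈ 7.06.
Then θ = 39.9/(7.06−1) ≈ 6.59.

k ≈ 7.06, θ ≈ 6.59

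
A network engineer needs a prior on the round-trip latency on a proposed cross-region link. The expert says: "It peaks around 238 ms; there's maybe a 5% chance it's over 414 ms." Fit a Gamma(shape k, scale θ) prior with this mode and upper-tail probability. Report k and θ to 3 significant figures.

k ≈ 10.1, θ ≈ 26.1

Gamma(k,θ) with k>1 has mode (k−1)θ, so θ = 238/(k−1).
Need P(X < 414) = 0.95 with θ tied to k this way. Start at k = 2, θ = 238: P(X<414) ≈ 0.519.
Too low — raise k to concentrate. Iterating converges to k ≈ 10.1.
Then θ = 238/(10.1−1) ≈ 26.1.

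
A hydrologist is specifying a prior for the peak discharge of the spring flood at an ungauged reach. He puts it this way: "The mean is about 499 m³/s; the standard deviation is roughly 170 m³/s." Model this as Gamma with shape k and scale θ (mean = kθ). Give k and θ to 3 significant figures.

k ≈ 8.62, θ ≈ 57.9

For Gamma(k, scale θ): mean = kθ, variance = kθ², so CV = 1/√k.
CV = SD/mean = 170/499 = 0.3407, hence k = 1/CV² = 8.62.
Then θ = mean/k = 499/8.62 = 57.9.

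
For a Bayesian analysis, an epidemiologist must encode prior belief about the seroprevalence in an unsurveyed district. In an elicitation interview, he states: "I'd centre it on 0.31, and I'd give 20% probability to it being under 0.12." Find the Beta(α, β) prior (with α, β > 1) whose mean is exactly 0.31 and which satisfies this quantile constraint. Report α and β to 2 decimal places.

With mean 0.31 fixed, write α = 0.31s, β = 0.69s where s = α+β.
Need P(θ < 0.12) = 0.2 under Beta(0.31s, 0.69s). Normal approximation: (q−m)/√(m(1−m)/s) ≈ z_{0.2} = -0.842, so s ≈ 0.31·0.69·(-0.842)²/(0.12−0.31)² = 4.2.
At s = 4.2: P(θ<0.12) ≈ 0.202. Adjusting to match 0.2 gives s ≈ 4.24.
So α = 0.31·4.24 ≈ 1.32, β = 0.69·4.24 ≈ 2.93.

α ≈ 1.32, β ≈ 2.93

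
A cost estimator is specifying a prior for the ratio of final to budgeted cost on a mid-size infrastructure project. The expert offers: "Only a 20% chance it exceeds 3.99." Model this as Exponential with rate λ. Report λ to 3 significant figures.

P(T > 3.99) = e^(−λ·3.99) = 0.2, so λ = −ln(0.2)/3.99 = 0.403.

λ ≈ 0.403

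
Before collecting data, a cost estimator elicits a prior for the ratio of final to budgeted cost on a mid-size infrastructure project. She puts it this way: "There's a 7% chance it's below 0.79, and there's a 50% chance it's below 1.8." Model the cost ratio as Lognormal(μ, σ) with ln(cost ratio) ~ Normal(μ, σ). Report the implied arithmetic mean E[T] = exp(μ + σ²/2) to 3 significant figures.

If T ~ Lognormal(μ,σ) then ln T ~ Normal(μ,σ), so the p-quantile of ln T is μ + z_p·σ.
ln(0.79) = -0.2357 and ln(1.8) = 0.5878; z_{0.07} = -1.476, z_{0.5} = 0.
σ = (0.5878 − -0.2357)/(0 − (-1.476)) = 0.558.
μ = -0.2357 − (-1.476)·0.558 = 0.588.
E[T] = exp(μ + σ²/2) = exp(0.588 + 0.1557) = 2.1.

E[T] ≈ 2.1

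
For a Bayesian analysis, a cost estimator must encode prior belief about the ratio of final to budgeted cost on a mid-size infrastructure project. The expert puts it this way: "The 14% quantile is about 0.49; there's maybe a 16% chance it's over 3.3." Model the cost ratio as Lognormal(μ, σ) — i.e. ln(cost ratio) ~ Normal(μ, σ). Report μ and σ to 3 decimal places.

μ ≈ 0.280, σ ≈ 0.919

If T ~ Lognormal(μ,σ) then ln T ~ Normal(μ,σ), so the p-quantile of ln T is μ + z_p·σ.
ln(0.49) = -0.7133 and ln(3.3) = 1.194; z_{0.14} = -1.08, z_{0.84} = 0.9945.
σ = (1.194 − -0.7133)/(0.9945 − (-1.08)) = 0.919.
μ = -0.7133 − (-1.08)·0.919 = 0.280.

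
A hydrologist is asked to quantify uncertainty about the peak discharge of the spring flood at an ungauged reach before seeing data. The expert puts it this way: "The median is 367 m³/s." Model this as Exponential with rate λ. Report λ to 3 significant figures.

λ ≈ 0.00189

Exponential median = ln 2 / λ, so λ = ln 2 / 367.0 = 0.00189.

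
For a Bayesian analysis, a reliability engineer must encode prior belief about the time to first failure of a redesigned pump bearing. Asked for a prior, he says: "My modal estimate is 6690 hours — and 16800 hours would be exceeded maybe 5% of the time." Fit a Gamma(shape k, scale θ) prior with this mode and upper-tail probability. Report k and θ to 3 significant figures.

k ≈ 4.2, θ ≈ 2090

Gamma(k,θ) with k>1 has mode (k−1)θ, so θ = 6690/(k−1).
Need P(X < 16800) = 0.95 with θ tied to k this way. Start at k = 2, θ = 6690: P(X<16800) ≈ 0.715.
Too low — raise k to concentrate. Iterating converges to k ≈ 4.2.
Then θ = 6690/(4.2−1) ≈ 2090.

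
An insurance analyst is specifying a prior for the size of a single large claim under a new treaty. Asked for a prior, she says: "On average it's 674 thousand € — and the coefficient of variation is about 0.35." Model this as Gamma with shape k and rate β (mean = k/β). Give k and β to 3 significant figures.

For Gamma(k, rate β): mean = k/β, variance = k/β², so CV = 1/√k.
CV = 0.35, hence k = 1/CV² = 8.16.
Then β = k/mean = 8.16/674 = 0.0121.

k ≈ 8.16, β ≈ 0.0121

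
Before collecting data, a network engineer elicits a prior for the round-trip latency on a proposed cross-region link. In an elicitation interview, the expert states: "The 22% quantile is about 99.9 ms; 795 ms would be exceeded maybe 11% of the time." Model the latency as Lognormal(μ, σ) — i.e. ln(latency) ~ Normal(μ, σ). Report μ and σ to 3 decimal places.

μ ≈ 5.406, σ ≈ 1.038

If T ~ Lognormal(μ,σ) then ln T ~ Normal(μ,σ), so the p-quantile of ln T is μ + z_p·σ.
ln(99.9) = 4.604 and ln(795) = 6.678; z_{0.22} = -0.7722, z_{0.89} = 1.227.
σ = (6.678 − 4.604)/(1.227 − (-0.7722)) = 1.038.
μ = 4.604 − (-0.7722)·1.038 = 5.406.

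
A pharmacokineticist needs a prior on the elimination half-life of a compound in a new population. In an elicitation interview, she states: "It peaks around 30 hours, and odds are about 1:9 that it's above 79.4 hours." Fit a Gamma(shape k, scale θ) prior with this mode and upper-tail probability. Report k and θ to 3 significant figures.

k ≈ 3.02, θ ≈ 14.8

Gamma(k,θ) with k>1 has mode (k−1)θ, so θ = 30/(k−1).
Need P(X < 79.4) = 0.9 with θ tied to k this way. Start at k = 2, θ = 30: P(X<79.4) ≈ 0.741.
Too low — raise k to concentrate. Iterating converges to k ≈ 3.02.
Then θ = 30/(3.02−1) ≈ 14.8.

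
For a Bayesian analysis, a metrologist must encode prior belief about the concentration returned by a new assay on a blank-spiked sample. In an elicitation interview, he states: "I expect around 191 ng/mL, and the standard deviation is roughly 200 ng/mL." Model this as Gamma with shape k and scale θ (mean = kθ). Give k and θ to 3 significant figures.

k ≈ 0.912, θ ≈ 209

For Gamma(k, scale θ): mean = kθ, variance = kθ², so CV = 1/√k.
CV = SD/mean = 200/191 = 1.047, hence k = 1/CV² = 0.912.
Then θ = mean/k = 191/0.912 = 209.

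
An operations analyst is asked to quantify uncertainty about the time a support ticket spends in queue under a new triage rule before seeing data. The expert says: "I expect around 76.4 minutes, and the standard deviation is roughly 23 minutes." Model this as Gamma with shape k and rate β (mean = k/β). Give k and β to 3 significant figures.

For Gamma(k, rate β): mean = k/β, variance = k/β², so CV = 1/√k.
CV = SD/mean = 23/76.4 = 0.301, hence k = 1/CV² = 11.
Then β = k/mean = 11/76.4 = 0.144.

k ≈ 11, β ≈ 0.144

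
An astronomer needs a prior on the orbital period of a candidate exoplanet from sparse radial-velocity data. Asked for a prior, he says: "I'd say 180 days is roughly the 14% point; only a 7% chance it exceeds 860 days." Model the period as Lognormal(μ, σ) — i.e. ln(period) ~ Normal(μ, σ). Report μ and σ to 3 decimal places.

μ ≈ 5.854, σ ≈ 0.612

If T ~ Lognormal(μ,σ) then ln T ~ Normal(μ,σ), so the p-quantile of ln T is μ + z_p·σ.
ln(180) = 5.193 and ln(860) = 6.757; z_{0.14} = -1.08, z_{0.93} = 1.476.
σ = (6.757 − 5.193)/(1.476 − (-1.08)) = 0.612.
μ = 5.193 − (-1.08)·0.612 = 5.854.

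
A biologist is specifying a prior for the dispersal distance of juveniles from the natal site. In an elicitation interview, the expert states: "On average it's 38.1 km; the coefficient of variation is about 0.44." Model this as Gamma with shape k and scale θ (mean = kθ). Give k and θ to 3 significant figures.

For Gamma(k, scale θ): mean = kθ, variance = kθ², so CV = 1/√k.
CV = 0.44, hence k = 1/CV² = 5.17.
Then θ = mean/k = 38.1/5.17 = 7.38.

k ≈ 5.17, θ ≈ 7.38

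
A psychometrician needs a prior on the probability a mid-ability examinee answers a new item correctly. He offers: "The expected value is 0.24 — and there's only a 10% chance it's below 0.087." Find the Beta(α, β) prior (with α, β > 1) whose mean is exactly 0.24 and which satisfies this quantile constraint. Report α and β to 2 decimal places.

With mean 0.24 fixed, write α = 0.24s, β = 0.76s where s = α+β.
Need P(θ < 0.087) = 0.1 under Beta(0.24s, 0.76s). Normal approximation: (q−m)/√(m(1−m)/s) ≈ z_{0.1} = -1.28, so s ≈ 0.24·0.76·(-1.28)²/(0.087−0.24)² = 12.8.
At s = 12.8: P(θ<0.087) ≈ 0.069. Adjusting to match 0.1 gives s ≈ 10.08.
So α = 0.24·10.08 ≈ 2.42, β = 0.76·10.08 ≈ 7.66.

α ≈ 2.42, β ≈ 7.66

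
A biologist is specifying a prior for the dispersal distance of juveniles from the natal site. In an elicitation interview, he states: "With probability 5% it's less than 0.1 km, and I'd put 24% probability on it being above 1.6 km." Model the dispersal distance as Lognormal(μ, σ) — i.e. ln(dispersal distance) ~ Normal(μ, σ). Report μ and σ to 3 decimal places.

If T ~ Lognormal(μ,σ) then ln T ~ Normal(μ,σ), so the p-quantile of ln T is μ + z_p·σ.
ln(0.1) = -2.303 and ln(1.6) = 0.47; z_{0.05} = -1.645, z_{0.76} = 0.7063.
σ = (0.47 − -2.303)/(0.7063 − (-1.645)) = 1.179.
μ = -2.303 − (-1.645)·1.179 = -0.363.

μ ≈ -0.363, σ ≈ 1.179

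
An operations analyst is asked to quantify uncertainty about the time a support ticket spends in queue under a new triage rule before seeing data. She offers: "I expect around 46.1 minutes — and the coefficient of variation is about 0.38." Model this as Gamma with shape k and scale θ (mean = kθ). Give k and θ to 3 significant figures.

For Gamma(k, scale θ): mean = kθ, variance = kθ², so CV = 1/√k.
CV = 0.38, hence k = 1/CV² = 6.93.
Then θ = mean/k = 46.1/6.93 = 6.66.

k ≈ 6.93, θ ≈ 6.66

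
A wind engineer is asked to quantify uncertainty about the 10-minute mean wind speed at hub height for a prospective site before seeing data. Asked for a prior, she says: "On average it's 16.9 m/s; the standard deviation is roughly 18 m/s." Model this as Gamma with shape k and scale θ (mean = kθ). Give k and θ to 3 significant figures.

k ≈ 0.882, θ ≈ 19.2

For Gamma(k, scale θ): mean = kθ, variance = kθ², so CV = 1/√k.
CV = SD/mean = 18/16.9 = 1.065, hence k = 1/CV² = 0.882.
Then θ = mean/k = 16.9/0.882 = 19.2.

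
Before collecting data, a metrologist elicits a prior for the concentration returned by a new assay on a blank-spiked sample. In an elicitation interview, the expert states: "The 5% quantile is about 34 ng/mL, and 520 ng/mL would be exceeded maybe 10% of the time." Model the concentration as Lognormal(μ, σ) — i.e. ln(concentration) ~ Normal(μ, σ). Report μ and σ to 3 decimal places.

If T ~ Lognormal(μ,σ) then ln T ~ Normal(μ,σ), so the p-quantile of ln T is μ + z_p·σ.
ln(34) = 3.526 and ln(520) = 6.254; z_{0.05} = -1.645, z_{0.9} = 1.282.
σ = (6.254 − 3.526)/(1.282 − (-1.645)) = 0.932.
μ = 3.526 − (-1.645)·0.932 = 5.059.

μ ≈ 5.059, σ ≈ 0.932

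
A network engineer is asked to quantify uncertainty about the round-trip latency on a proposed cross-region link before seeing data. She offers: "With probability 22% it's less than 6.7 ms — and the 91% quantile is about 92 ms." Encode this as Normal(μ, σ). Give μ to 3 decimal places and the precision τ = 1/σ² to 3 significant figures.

μ = 37.874, τ = 0.000614

The p-quantile of Normal(μ,σ) is μ + z_p·σ, with z_{0.22} = -0.7722 and z_{0.91} = 1.341.
Eliminate σ: μ = (z₂·x₁ − z₁·x₂)/(z₂ − z₁) = (1.341·6.7 − (-0.7722)·92)/2.113 = 37.874.
Then σ = (x₂ − x₁)/(z₂ − z₁) = (92 − 6.7)/2.113 = 40.370.
Precision τ = 1/σ² = 1/40.37² = 0.000614.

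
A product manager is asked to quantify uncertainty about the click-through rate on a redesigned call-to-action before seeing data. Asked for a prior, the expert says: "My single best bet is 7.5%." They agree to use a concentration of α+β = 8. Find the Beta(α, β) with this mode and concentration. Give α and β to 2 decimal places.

For α,β > 1 the Beta mode is (α−1)/(α+β−2). With α+β = 8, the mode is (α−1)/6.
Set (α−1)/6 = 0.075 → α = 1 + 0.075·6 = 1.45.
β = 8 − α = 6.55.

α = 1.45, β = 6.55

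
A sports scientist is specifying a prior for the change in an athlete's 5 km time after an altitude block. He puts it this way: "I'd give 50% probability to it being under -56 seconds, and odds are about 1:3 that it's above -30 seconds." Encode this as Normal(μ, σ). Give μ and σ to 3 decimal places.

μ = -56.000, σ = 38.548

The p-quantile of Normal(μ,σ) is μ + z_p·σ, with z_{0.5} = 0 and z_{0.75} = 0.6745.
Eliminate σ: μ = (z₂·x₁ − z₁·x₂)/(z₂ − z₁) = (0.6745·-56 − (0)·-30)/0.6745 = -56.000.
Then σ = (x₂ − x₁)/(z₂ − z₁) = (-30 − -56)/0.6745 = 38.548.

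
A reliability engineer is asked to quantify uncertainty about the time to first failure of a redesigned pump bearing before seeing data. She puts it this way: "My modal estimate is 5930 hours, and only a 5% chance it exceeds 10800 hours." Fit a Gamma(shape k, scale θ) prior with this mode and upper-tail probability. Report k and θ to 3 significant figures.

k ≈ 8.75, θ ≈ 765

Gamma(k,θ) with k>1 has mode (k−1)θ, so θ = 5930/(k−1).
Need P(X < 10800) = 0.95 with θ tied to k this way. Start at k = 2, θ = 5930: P(X<10800) ≈ 0.543.
Too low — raise k to concentrate. Iterating converges to k ≈ 8.75.
Then θ = 5930/(8.75−1) ≈ 765.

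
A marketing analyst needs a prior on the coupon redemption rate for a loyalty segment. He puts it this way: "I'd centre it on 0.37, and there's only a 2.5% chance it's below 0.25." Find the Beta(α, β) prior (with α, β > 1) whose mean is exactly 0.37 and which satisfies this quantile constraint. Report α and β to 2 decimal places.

α ≈ 20.87, β ≈ 35.53

With mean 0.37 fixed, write α = 0.37s, β = 0.63s where s = α+β.
Need P(θ < 0.25) = 0.025 under Beta(0.37s, 0.63s). Normal approximation: (q−m)/√(m(1−m)/s) ≈ z_{0.025} = -1.96, so s ≈ 0.37·0.63·(-1.96)²/(0.25−0.37)² = 62.2.
At s = 62.2: P(θ<0.25) ≈ 0.020. Adjusting to match 0.025 gives s ≈ 56.39.
So α = 0.37·56.39 ≈ 20.87, β = 0.63·56.39 ≈ 35.53.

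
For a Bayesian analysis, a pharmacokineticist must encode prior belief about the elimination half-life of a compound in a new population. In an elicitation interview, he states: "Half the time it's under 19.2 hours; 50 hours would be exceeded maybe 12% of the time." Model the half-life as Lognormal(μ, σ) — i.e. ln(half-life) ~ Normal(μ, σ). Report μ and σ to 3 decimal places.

If T ~ Lognormal(μ,σ) then ln T ~ Normal(μ,σ), so the p-quantile of ln T is μ + z_p·σ.
ln(19.2) = 2.955 and ln(50) = 3.912; z_{0.5} = 0, z_{0.88} = 1.175.
σ = (3.912 − 2.955)/(1.175 − (0)) = 0.815.
μ = 2.955 − (0)·0.815 = 2.955.

μ ≈ 2.955, σ ≈ 0.815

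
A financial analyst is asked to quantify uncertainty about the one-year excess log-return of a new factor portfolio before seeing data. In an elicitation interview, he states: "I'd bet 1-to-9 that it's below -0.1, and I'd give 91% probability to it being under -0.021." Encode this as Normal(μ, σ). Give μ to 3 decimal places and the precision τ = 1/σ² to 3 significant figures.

μ = -0.061, τ = 1100

The p-quantile of Normal(μ,σ) is μ + z_p·σ, with z_{0.1} = -1.282 and z_{0.91} = 1.341.
Eliminate σ: μ = (z₂·x₁ − z₁·x₂)/(z₂ − z₁) = (1.341·-0.1 − (-1.282)·-0.021)/2.622 = -0.061.
Then σ = (x₂ − x₁)/(z₂ − z₁) = (-0.021 − -0.1)/2.622 = 0.030.
Precision τ = 1/σ² = 1/0.03013² = 1100.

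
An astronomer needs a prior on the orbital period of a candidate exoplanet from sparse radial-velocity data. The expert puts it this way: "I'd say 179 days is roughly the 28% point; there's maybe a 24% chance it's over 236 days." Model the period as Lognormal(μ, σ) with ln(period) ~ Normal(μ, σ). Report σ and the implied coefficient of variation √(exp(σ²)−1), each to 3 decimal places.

If T ~ Lognormal(μ,σ) then ln T ~ Normal(μ,σ), so the p-quantile of ln T is μ + z_p·σ.
ln(179) = 5.187 and ln(236) = 5.464; z_{0.28} = -0.5828, z_{0.76} = 0.7063.
σ = (5.464 − 5.187)/(0.7063 − (-0.5828)) = 0.214.
μ = 5.187 − (-0.5828)·0.214 = 5.312.
CV = √(exp(σ²)−1) = √(exp(0.0460)−1) = 0.217.

σ ≈ 0.214, CV ≈ 0.217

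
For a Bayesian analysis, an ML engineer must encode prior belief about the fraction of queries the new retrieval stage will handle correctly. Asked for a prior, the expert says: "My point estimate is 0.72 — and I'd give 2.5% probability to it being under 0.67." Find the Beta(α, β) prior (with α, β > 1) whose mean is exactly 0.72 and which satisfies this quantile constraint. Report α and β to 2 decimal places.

α ≈ 233.80, β ≈ 90.92

With mean 0.72 fixed, write α = 0.72s, β = 0.28s where s = α+β.
Need P(θ < 0.67) = 0.025 under Beta(0.72s, 0.28s). Normal approximation: (q−m)/√(m(1−m)/s) ≈ z_{0.025} = -1.96, so s ≈ 0.72·0.28·(-1.96)²/(0.67−0.72)² = 309.8.
At s = 309.8: P(θ<0.67) ≈ 0.028. Adjusting to match 0.025 gives s ≈ 324.72.
So α = 0.72·324.72 ≈ 233.80, β = 0.28·324.72 ≈ 90.92.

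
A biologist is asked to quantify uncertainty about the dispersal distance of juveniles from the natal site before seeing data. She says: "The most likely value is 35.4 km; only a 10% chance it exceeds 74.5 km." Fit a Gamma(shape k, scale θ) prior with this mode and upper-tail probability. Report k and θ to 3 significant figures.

k ≈ 4.47, θ ≈ 10.2

Gamma(k,θ) with k>1 has mode (k−1)θ, so θ = 35.4/(k−1).
Need P(X < 74.5) = 0.9 with θ tied to k this way. Start at k = 2, θ = 35.4: P(X<74.5) ≈ 0.622.
Too low — raise k to concentrate. Iterating converges to k ≈ 4.47.
Then θ = 35.4/(4.47−1) ≈ 10.2.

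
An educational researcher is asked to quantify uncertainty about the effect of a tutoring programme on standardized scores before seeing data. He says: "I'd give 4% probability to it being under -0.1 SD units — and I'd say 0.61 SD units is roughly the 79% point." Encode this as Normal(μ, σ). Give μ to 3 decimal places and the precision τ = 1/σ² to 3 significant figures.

The p-quantile of Normal(μ,σ) is μ + z_p·σ, with z_{0.04} = -1.751 and z_{0.79} = 0.8064.
Eliminate σ: μ = (z₂·x₁ − z₁·x₂)/(z₂ − z₁) = (0.8064·-0.1 − (-1.751)·0.61)/2.557 = 0.386.
Then σ = (x₂ − x₁)/(z₂ − z₁) = (0.61 − -0.1)/2.557 = 0.278.
Precision τ = 1/σ² = 1/0.2777² = 13.

μ = 0.386, τ = 13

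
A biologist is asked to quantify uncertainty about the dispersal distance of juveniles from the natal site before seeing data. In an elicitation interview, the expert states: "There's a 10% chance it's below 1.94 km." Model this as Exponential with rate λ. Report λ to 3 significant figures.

λ ≈ 0.0543

P(T < 1.94) = 1 − e^(−λ·1.94) = 0.1, so λ = −ln(1−0.1)/1.94 = −ln(0.9)/1.94 = 0.0543.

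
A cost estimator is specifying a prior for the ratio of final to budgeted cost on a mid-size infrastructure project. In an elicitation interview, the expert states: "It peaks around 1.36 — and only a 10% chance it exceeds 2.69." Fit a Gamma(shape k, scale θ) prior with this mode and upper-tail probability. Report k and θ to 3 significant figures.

k ≈ 5.12, θ ≈ 0.33

Gamma(k,θ) with k>1 has mode (k−1)θ, so θ = 1.36/(k−1).
Need P(X < 2.69) = 0.9 with θ tied to k this way. Start at k = 2, θ = 1.36: P(X<2.69) ≈ 0.588.
Too low — raise k to concentrate. Iterating converges to k ≈ 5.12.
Then θ = 1.36/(5.12−1) ≈ 0.33.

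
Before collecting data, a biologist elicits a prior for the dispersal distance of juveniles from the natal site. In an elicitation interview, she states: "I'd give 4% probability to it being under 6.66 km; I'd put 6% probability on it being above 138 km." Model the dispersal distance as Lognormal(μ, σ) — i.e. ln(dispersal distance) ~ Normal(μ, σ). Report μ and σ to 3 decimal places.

μ ≈ 3.502, σ ≈ 0.917

If T ~ Lognormal(μ,σ) then ln T ~ Normal(μ,σ), so the p-quantile of ln T is μ + z_p·σ.
ln(6.66) = 1.896 and ln(138) = 4.927; z_{0.04} = -1.751, z_{0.94} = 1.555.
σ = (4.927 − 1.896)/(1.555 − (-1.751)) = 0.917.
μ = 1.896 − (-1.751)·0.917 = 3.502.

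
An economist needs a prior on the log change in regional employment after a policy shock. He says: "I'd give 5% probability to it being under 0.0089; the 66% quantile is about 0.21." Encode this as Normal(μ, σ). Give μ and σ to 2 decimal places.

μ = 0.17, σ = 0.10

For Normal(μ,σ), the p-quantile is μ + z_p·σ. Here z_{0.05} = -1.645, z_{0.66} = 0.4125.
So 0.0089 = μ − 1.645σ and 0.21 = μ + 0.4125σ.
Subtracting: σ = (0.21 − 0.0089)/(0.4125 − (-1.645)) = 0.10.
Then μ = 0.0089 − (-1.645)·0.10 = 0.17.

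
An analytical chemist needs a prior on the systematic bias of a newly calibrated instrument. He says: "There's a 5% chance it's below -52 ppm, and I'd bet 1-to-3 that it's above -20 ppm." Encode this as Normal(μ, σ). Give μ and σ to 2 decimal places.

μ = -29.31, σ = 13.80

The p-quantile of Normal(μ,σ) is μ + z_p·σ, with z_{0.05} = -1.645 and z_{0.75} = 0.6745.
Eliminate σ: μ = (z₂·x₁ − z₁·x₂)/(z₂ − z₁) = (0.6745·-52 − (-1.645)·-20)/2.319 = -29.31.
Then σ = (x₂ − x₁)/(z₂ − z₁) = (-20 − -52)/2.319 = 13.80.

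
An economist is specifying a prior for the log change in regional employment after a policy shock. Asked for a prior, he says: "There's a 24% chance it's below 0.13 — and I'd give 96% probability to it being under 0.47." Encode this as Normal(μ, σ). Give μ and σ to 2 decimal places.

The p-quantile of Normal(μ,σ) is μ + z_p·σ, with z_{0.24} = -0.7063 and z_{0.96} = 1.751.
Eliminate σ: μ = (z₂·x₁ − z₁·x₂)/(z₂ − z₁) = (1.751·0.13 − (-0.7063)·0.47)/2.457 = 0.23.
Then σ = (x₂ − x₁)/(z₂ − z₁) = (0.47 − 0.13)/2.457 = 0.14.

μ = 0.23, σ = 0.14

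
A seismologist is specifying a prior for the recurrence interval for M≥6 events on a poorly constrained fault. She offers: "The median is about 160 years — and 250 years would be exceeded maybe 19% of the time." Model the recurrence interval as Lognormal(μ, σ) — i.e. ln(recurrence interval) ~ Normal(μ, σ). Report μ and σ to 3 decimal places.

μ ≈ 5.075, σ ≈ 0.508

If T ~ Lognormal(μ,σ) then ln T ~ Normal(μ,σ), so the p-quantile of ln T is μ + z_p·σ.
ln(160) = 5.075 and ln(250) = 5.521; z_{0.5} = 0, z_{0.81} = 0.8779.
σ = (5.521 − 5.075)/(0.8779 − (0)) = 0.508.
μ = 5.075 − (0)·0.508 = 5.075.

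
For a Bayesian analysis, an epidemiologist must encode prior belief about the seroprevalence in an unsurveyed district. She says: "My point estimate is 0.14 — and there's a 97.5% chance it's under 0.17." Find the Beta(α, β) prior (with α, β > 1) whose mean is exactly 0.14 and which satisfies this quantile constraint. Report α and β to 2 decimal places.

With mean 0.14 fixed, write α = 0.14s, β = 0.86s where s = α+β.
Need P(θ < 0.17) = 0.975 under Beta(0.14s, 0.86s). Normal approximation: (q−m)/√(m(1−m)/s) ≈ z_{0.975} = 1.96, so s ≈ 0.14·0.86·(1.96)²/(0.17−0.14)² = 513.9.
At s = 513.9: P(θ<0.17) ≈ 0.970. Adjusting to match 0.975 gives s ≈ 556.41.
So α = 0.14·556.41 ≈ 77.90, β = 0.86·556.41 ≈ 478.51.

α ≈ 77.90, β ≈ 478.51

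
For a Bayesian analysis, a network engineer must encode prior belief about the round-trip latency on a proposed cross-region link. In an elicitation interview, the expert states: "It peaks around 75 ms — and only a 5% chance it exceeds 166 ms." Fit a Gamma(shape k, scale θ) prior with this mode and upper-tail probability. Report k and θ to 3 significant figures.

Gamma(k,θ) with k>1 has mode (k−1)θ, so θ = 75/(k−1).
Need P(X < 166) = 0.95 with θ tied to k this way. Start at k = 2, θ = 75: P(X<166) ≈ 0.649.
Too low — raise k to concentrate. Iterating converges to k ≈ 5.36.
Then θ = 75/(5.36−1) ≈ 17.2.

k ≈ 5.36, θ ≈ 17.2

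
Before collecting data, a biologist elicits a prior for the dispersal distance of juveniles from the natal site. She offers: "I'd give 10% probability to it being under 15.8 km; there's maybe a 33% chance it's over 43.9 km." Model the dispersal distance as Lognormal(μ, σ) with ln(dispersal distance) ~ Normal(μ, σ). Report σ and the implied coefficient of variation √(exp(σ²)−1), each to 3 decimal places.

σ ≈ 0.594, CV ≈ 0.650

If T ~ Lognormal(μ,σ) then ln T ~ Normal(μ,σ), so the p-quantile of ln T is μ + z_p·σ.
ln(15.8) = 2.76 and ln(43.9) = 3.782; z_{0.1} = -1.282, z_{0.67} = 0.4399.
σ = (3.782 − 2.76)/(0.4399 − (-1.282)) = 0.594.
μ = 2.76 − (-1.282)·0.594 = 3.521.
CV = √(exp(σ²)−1) = √(exp(0.3524)−1) = 0.650.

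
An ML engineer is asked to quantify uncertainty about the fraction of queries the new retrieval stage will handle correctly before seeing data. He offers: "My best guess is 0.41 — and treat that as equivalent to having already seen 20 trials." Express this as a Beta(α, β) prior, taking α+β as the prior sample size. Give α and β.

α = 8.2, β = 11.8

Under the effective-sample-size interpretation, Beta(α, β) has prior mean α/(α+β) and prior sample size α+β.
So α+β = 20 and α/(α+β) = 0.41, giving α = 0.41·20 = 8.2 and β = 20 − 8.2 = 11.8.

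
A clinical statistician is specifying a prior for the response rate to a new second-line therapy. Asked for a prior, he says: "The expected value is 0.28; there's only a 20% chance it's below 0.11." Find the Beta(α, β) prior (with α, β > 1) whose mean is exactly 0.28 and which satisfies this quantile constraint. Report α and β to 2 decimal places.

With mean 0.28 fixed, write α = 0.28s, β = 0.72s where s = α+β.
Need P(θ < 0.11) = 0.2 under Beta(0.28s, 0.72s). Normal approximation: (q−m)/√(m(1−m)/s) ≈ z_{0.2} = -0.842, so s ≈ 0.28·0.72·(-0.842)²/(0.11−0.28)² = 4.9.
At s = 4.9: P(θ<0.11) ≈ 0.201. Adjusting to match 0.2 gives s ≈ 4.98.
So α = 0.28·4.98 ≈ 1.40, β = 0.72·4.98 ≈ 3.59.

α ≈ 1.40, β ≈ 3.59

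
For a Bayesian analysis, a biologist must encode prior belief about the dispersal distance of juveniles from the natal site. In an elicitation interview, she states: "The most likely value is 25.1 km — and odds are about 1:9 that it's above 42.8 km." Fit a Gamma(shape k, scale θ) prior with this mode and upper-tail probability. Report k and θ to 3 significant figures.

Gamma(k,θ) with k>1 has mode (k−1)θ, so θ = 25.1/(k−1).
Need P(X < 42.8) = 0.9 with θ tied to k this way. Start at k = 2, θ = 25.1: P(X<42.8) ≈ 0.508.
Too low — raise k to concentrate. Iterating converges to k ≈ 7.65.
Then θ = 25.1/(7.65−1) ≈ 3.77.

k ≈ 7.65, θ ≈ 3.77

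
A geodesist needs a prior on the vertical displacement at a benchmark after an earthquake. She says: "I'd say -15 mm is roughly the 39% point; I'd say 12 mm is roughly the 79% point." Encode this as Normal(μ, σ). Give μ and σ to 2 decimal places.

μ = -8.05, σ = 24.87

For Normal(μ,σ), the p-quantile is μ + z_p·σ. Here z_{0.39} = -0.2793, z_{0.79} = 0.8064.
So -15 = μ − 0.2793σ and 12 = μ + 0.8064σ.
Subtracting: σ = (12 − -15)/(0.8064 − (-0.2793)) = 24.87.
Then μ = -15 − (-0.2793)·24.87 = -8.05.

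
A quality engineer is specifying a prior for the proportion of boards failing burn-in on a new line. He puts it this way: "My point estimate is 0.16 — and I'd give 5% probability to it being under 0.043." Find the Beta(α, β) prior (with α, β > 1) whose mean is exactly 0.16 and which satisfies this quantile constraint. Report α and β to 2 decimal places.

α ≈ 2.66, β ≈ 13.99

With mean 0.16 fixed, write α = 0.16s, β = 0.84s where s = α+β.
Need P(θ < 0.043) = 0.05 under Beta(0.16s, 0.84s). Normal approximation: (q−m)/√(m(1−m)/s) ≈ z_{0.05} = -1.64, so s ≈ 0.16·0.84·(-1.64)²/(0.043−0.16)² = 26.6.
At s = 26.6: P(θ<0.043) ≈ 0.015. Adjusting to match 0.05 gives s ≈ 16.65.
So α = 0.16·16.65 ≈ 2.66, β = 0.84·16.65 ≈ 13.99.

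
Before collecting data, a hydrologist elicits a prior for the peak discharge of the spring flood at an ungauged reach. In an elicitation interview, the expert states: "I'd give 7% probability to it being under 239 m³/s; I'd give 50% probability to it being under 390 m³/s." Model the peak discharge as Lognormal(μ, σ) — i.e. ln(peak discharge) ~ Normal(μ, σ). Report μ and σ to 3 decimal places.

μ ≈ 5.966, σ ≈ 0.332

If T ~ Lognormal(μ,σ) then ln T ~ Normal(μ,σ), so the p-quantile of ln T is μ + z_p·σ.
ln(239) = 5.476 and ln(390) = 5.966; z_{0.07} = -1.476, z_{0.5} = 0.
σ = (5.966 − 5.476)/(0 − (-1.476)) = 0.332.
μ = 5.476 − (-1.476)·0.332 = 5.966.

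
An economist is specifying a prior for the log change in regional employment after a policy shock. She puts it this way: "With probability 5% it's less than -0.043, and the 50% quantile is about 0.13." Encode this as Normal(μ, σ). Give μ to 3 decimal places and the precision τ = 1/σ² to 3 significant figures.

μ = 0.130, τ = 90.4

The p-quantile of Normal(μ,σ) is μ + z_p·σ, with z_{0.05} = -1.645 and z_{0.5} = 0.
Eliminate σ: μ = (z₂·x₁ − z₁·x₂)/(z₂ − z₁) = (0·-0.043 − (-1.645)·0.13)/1.645 = 0.130.
Then σ = (x₂ − x₁)/(z₂ − z₁) = (0.13 − -0.043)/1.645 = 0.105.
Precision τ = 1/σ² = 1/0.1052² = 90.4.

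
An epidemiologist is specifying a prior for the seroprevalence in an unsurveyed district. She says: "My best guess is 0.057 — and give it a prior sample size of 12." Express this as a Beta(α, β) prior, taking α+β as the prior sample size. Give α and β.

Under the effective-sample-size interpretation, Beta(α, β) has prior mean α/(α+β) and prior sample size α+β.
So α+β = 12 and α/(α+β) = 0.057, giving α = 0.057·12 = 0.684 and β = 12 − 0.684 = 11.316.

α = 0.684, β = 11.316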